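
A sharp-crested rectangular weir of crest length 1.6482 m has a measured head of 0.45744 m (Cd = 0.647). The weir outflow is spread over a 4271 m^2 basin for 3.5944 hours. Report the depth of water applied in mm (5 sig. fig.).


Approach: apply the rectangular weir equation with a volume-to-depth conversion, Q = (2/3)*Cd*L*sqrt(2g)*H^1.5; d = Q*t/A * 1000.
Step 1 — weir discharge:
  Q = (2/3)*0.647*1.6482*sqrt(2*9.81)*0.45744^1.5 = 0.9742572 m^3/s
Step 2 — volume: V = 0.9742572 * 3.5944*3600 = 12606.73 m^3
Step 3 — depth: d = V/A * 1000 = 12606.73/4271 * 1000 = 2951.7 mm
Therefore the depth of water applied = 2951.7 mm.


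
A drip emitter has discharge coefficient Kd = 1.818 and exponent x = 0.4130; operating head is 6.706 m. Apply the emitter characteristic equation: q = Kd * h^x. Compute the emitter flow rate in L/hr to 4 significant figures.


q = 1.818 * 6.706^0.4130 = 3.990 L/hr
Therefore the emitter flow rate = 3.990 L/hr.


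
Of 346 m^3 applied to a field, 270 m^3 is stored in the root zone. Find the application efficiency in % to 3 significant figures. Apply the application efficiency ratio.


Approach: apply the application efficiency ratio, Ea = (stored/applied)*100.
Ea = (270/346)*100 = 78.0 %
Therefore the application efficiency = 78.0 %.


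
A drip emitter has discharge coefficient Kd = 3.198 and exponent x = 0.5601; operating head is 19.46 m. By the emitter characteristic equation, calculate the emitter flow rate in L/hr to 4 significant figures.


Approach: apply the emitter characteristic equation, q = Kd * h^x.
q = 3.198 * 19.46^0.5601 = 16.86 L/hr
Therefore the emitter flow rate = 16.86 L/hr.


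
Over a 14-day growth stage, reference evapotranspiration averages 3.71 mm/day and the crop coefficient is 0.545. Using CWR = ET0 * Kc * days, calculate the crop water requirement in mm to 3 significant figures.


CWR = 3.71 * 0.545 * 14 = 28.3 mm
Therefore the crop water requirement = 28.3 mm.


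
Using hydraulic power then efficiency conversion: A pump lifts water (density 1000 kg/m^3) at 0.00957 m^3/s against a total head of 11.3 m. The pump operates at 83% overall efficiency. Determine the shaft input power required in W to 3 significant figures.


Approach: apply hydraulic power then efficiency conversion, P = rho*g*Q*H; P_in = P/eta.
Step 1 — hydraulic power (P = rho*g*Q*H):
  P = 1000 * 9.81 * 0.00957 * 11.3 = 1060.9 W
Step 2 — input power: P_in = P/eta = 1060.9 / 0.83 = 1280 W
Therefore the shaft input power required = 1280 W.


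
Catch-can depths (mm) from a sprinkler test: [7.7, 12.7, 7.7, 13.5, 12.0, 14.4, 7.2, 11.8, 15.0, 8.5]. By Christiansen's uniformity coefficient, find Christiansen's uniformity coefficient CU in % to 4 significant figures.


Approach: apply Christiansen's uniformity coefficient, CU = (1 - mean_abs_deviation/mean)*100.
mean = 11.0500 mm
mean |d_i - mean| = 2.62000 mm
CU = (1 - 2.62000/11.0500)*100 = 76.29 %
Therefore Christiansen's uniformity coefficient CU = 76.29 %.


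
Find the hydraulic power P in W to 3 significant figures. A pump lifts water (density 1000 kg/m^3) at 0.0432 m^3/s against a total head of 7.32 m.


Approach: apply the hydraulic power relation, P = rho*g*Q*H.
P = 1000 * 9.81 * 0.0432 * 7.32 = 3100 W
Therefore the hydraulic power P = 3100 W.


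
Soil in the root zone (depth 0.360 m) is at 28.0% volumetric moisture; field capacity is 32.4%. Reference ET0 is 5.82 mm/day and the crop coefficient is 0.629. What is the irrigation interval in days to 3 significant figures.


Approach: apply soil-water budget scheduling, SMD = (FC-theta)/100*depth*1000; ETc = ET0*Kc; interval = SMD/ETc.
Step 1 — soil moisture deficit:
  SMD = (32.4 - 28.0)/100 * 0.360 * 1000 = 15.840 mm
Step 2 — daily crop ET (ETc = ET0*Kc):
  ETc = 5.82 * 0.629 = 3.6608 mm/day
Step 3 — irrigation interval (SMD/ETc):
  interval = 15.840 / 3.6608 = 4.33 days
Therefore the irrigation interval = 4.33 days.


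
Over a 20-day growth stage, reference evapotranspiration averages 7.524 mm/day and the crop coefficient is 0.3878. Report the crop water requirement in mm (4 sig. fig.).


Approach: apply the crop water requirement relation, CWR = ET0 * Kc * days.
CWR = 7.524 * 0.3878 * 20 = 58.36 mm
Therefore the crop water requirement = 58.36 mm.


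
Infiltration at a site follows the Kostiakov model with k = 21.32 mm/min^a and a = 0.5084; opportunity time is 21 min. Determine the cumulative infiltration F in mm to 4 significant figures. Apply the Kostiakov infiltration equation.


Approach: apply the Kostiakov infiltration equation, F = k*t^a.
F = 21.32 * 21^0.5084 = 100.2 mm
Therefore the cumulative infiltration F = 100.2 mm.


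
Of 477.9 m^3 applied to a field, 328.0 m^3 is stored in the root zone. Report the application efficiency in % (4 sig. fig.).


Approach: apply the application efficiency ratio, Ea = (stored/applied)*100.
Ea = (328.0/477.9)*100 = 68.63 %
Therefore the application efficiency = 68.63 %.


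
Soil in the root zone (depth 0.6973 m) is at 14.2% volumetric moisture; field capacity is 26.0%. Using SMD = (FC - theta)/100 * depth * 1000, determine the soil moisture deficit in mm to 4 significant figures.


SMD = (26.0 - 14.2)/100 * 0.6973 * 1000 = 82.28 mm
Therefore the soil moisture deficit = 82.28 mm.


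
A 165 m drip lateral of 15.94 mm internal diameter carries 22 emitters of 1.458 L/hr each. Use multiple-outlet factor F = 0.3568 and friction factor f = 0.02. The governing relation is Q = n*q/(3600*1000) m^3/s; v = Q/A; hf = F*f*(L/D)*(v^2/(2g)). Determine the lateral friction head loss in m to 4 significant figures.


Q = 22*1.458/(3600*1000) = 8.91000e-06 m^3/s
A = pi*(15.94e-3/2)^2 = 1.99557e-04 m^2, so v = Q/A = 0.0446489 m/s
hf = 0.3568*0.02*(165/0.01594)*(0.0446489^2/(2*9.81)) = 0.007505 m
Therefore the lateral friction head loss = 0.007505 m.


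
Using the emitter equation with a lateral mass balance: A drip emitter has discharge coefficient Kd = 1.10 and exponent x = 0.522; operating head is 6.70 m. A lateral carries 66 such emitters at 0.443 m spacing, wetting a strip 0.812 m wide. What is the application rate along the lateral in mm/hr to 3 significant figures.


Approach: apply the emitter equation with a lateral mass balance, q = Kd*h^x; Q = n*q; rate = Q/(n*spacing*width).
Step 1 — single emitter flow (q = Kd*h^x):
  q = 1.10 * 6.70^0.522 = 2.9690 L/hr
Step 2 — total lateral flow: Q = 66 * 2.9690 = 195.95 L/hr
Step 3 — wetted area: A = 66 * 0.443 * 0.812 = 23.741 m^2
Step 4 — application rate: Q/A = 195.95/23.741 = 8.25 mm/hr
Therefore the application rate along the lateral = 8.25 mm/hr.


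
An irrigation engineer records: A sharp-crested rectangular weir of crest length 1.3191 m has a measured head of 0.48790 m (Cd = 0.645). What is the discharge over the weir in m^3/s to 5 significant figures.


Approach: apply the rectangular weir equation, Q = (2/3)*Cd*L*sqrt(2g)*H^1.5.
Q = (2/3)*0.645*1.3191*sqrt(2*9.81)*0.48790^1.5 = 0.85623 m^3/s
Therefore the discharge over the weir = 0.85623 m^3/s.


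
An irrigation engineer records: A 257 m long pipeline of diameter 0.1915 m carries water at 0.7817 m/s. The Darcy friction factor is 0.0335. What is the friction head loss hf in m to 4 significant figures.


Approach: apply the Darcy-Weisbach equation, hf = f*(L/D)*(v^2/(2g)).
hf = 0.0335 * (257/0.1915) * (0.7817^2 / (2*9.81))
hf = 1.400 m
Therefore the friction head loss hf = 1.400 m.


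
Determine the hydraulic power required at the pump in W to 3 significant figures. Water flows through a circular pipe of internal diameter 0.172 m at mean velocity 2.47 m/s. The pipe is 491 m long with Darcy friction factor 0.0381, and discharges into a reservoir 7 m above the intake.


Approach: apply continuity + Darcy-Weisbach + hydraulic power, Q = A*v; hf = f*(L/D)*(v^2/(2g)); H = static + hf; P = rho*g*Q*H.
Step 1 — flow rate (continuity, Q = A*v):
  A = pi*(0.172/2)^2 = 0.023235 m^2
  Q = 0.023235 * 2.47 = 0.057391 m^3/s
Step 2 — friction head loss (Darcy-Weisbach):
  hf = 0.0381 * (491/0.172) * (2.47^2 / (2*9.81))
  hf = 33.820 m
Step 3 — total head: H = 7 + 33.820 = 40.820 m
Step 4 — hydraulic power (P = rho*g*Q*H):
  P = 1000 * 9.81 * 0.057391 * 40.820 = 23000 W
Therefore the hydraulic power required at the pump = 23000 W.


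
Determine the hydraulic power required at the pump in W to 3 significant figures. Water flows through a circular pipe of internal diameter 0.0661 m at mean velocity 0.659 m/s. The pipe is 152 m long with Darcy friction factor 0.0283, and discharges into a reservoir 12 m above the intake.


Approach: apply continuity + Darcy-Weisbach + hydraulic power, Q = A*v; hf = f*(L/D)*(v^2/(2g)); H = static + hf; P = rho*g*Q*H.
Step 1 — flow rate (continuity, Q = A*v):
  A = pi*(0.0661/2)^2 = 0.0034316 m^2
  Q = 0.0034316 * 0.659 = 0.0022614 m^3/s
Step 2 — friction head loss (Darcy-Weisbach):
  hf = 0.0283 * (152/0.0661) * (0.659^2 / (2*9.81))
  hf = 1.4405 m
Step 3 — total head: H = 12 + 1.4405 = 13.440 m
Step 4 — hydraulic power (P = rho*g*Q*H):
  P = 1000 * 9.81 * 0.0022614 * 13.440 = 298 W
Therefore the hydraulic power required at the pump = 298 W.


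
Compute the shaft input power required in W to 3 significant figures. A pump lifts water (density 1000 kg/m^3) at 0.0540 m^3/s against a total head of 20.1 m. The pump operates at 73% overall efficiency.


Approach: apply hydraulic power then efficiency conversion, P = rho*g*Q*H; P_in = P/eta.
Step 1 — hydraulic power (P = rho*g*Q*H):
  P = 1000 * 9.81 * 0.0540 * 20.1 = 10648 W
Step 2 — input power: P_in = P/eta = 10648 / 0.73 = 14600 W
Therefore the shaft input power required = 14600 W.


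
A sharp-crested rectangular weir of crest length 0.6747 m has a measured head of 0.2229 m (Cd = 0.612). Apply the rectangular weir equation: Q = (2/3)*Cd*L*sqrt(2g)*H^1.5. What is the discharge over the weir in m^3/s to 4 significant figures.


Q = (2/3)*0.612*0.6747*sqrt(2*9.81)*0.2229^1.5 = 0.1283 m^3/s
Therefore the discharge over the weir = 0.1283 m^3/s.


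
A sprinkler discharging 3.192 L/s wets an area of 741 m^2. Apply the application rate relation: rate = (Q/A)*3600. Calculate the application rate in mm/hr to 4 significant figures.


rate = (3.192 / 741) * 3600 = 15.51 mm/hr
Therefore the application rate = 15.51 mm/hr.


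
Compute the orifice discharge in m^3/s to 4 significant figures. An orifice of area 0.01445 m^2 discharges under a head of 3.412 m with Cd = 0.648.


Approach: apply the orifice equation, Q = Cd*A*sqrt(2*g*h).
Q = 0.648 * 0.01445 * sqrt(2*9.81*3.412) = 0.07661 m^3/s
Therefore the orifice discharge = 0.07661 m^3/s.


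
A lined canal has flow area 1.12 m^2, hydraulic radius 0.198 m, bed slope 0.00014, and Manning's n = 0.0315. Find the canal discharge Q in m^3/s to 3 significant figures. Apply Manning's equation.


Approach: apply Manning's equation, Q = (1/n)*A*R^(2/3)*S^(1/2).
Q = (1/0.0315) * 1.12 * 0.198^(2/3) * 0.00014^(1/2) = 0.143 m^3/s
Therefore the canal discharge Q = 0.143 m^3/s.


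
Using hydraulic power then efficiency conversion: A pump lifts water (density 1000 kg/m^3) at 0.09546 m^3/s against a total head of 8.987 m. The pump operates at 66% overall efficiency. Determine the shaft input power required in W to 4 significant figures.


Approach: apply hydraulic power then efficiency conversion, P = rho*g*Q*H; P_in = P/eta.
Step 1 — hydraulic power (P = rho*g*Q*H):
  P = 1000 * 9.81 * 0.09546 * 8.987 = 8415.99 W
Step 2 — input power: P_in = P/eta = 8415.99 / 0.66 = 12750 W
Therefore the shaft input power required = 12750 W.


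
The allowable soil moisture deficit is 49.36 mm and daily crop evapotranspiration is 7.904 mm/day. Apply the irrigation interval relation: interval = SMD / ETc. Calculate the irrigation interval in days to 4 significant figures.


interval = 49.36 / 7.904 = 6.245 days
Therefore the irrigation interval = 6.245 days.


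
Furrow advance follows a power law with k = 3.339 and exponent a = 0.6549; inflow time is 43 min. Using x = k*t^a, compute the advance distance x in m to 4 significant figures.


x = 3.339 * 43^0.6549 = 39.21 m
Therefore the advance distance x = 39.21 m.


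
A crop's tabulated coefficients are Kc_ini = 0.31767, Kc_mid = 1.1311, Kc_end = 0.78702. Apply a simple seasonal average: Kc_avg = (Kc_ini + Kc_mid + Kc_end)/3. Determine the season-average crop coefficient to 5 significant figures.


Kc_avg = (0.31767 + 1.1311 + 0.78702)/3 = 0.74526
Therefore the season-average crop coefficient = 0.74526.


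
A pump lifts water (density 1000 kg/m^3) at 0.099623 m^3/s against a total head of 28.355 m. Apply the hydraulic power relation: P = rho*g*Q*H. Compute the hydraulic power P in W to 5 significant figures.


P = 1000 * 9.81 * 0.099623 * 28.355 = 27711 W
Therefore the hydraulic power P = 27711 W.


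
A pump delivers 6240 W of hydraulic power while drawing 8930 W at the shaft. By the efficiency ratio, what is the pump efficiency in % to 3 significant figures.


Approach: apply the efficiency ratio, eta = (P_out/P_in)*100.
eta = (6240 / 8930) * 100 = 69.9 %
Therefore the pump efficiency = 69.9 %.


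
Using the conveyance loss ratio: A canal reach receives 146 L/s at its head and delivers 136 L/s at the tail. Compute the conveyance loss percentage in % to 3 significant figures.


Approach: apply the conveyance loss ratio, loss% = ((Q_head - Q_tail)/Q_head)*100.
loss = ((146 - 136)/146)*100 = 6.85 %
Therefore the conveyance loss percentage = 6.85 %.


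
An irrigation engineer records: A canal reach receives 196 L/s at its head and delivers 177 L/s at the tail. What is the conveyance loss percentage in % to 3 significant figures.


Approach: apply the conveyance loss ratio, loss% = ((Q_head - Q_tail)/Q_head)*100.
loss = ((196 - 177)/196)*100 = 9.69 %
Therefore the conveyance loss percentage = 9.69 %.


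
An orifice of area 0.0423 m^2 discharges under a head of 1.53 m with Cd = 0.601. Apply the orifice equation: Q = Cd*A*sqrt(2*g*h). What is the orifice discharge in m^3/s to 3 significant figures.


Q = 0.601 * 0.0423 * sqrt(2*9.81*1.53) = 0.139 m^3/s
Therefore the orifice discharge = 0.139 m^3/s.


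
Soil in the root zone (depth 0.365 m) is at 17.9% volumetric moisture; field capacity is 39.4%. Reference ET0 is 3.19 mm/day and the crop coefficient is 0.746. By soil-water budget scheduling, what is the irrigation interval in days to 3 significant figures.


Approach: apply soil-water budget scheduling, SMD = (FC-theta)/100*depth*1000; ETc = ET0*Kc; interval = SMD/ETc.
Step 1 — soil moisture deficit:
  SMD = (39.4 - 17.9)/100 * 0.365 * 1000 = 78.475 mm
Step 2 — daily crop ET (ETc = ET0*Kc):
  ETc = 3.19 * 0.746 = 2.3797 mm/day
Step 3 — irrigation interval (SMD/ETc):
  interval = 78.475 / 2.3797 = 33.0 days
Therefore the irrigation interval = 33.0 days.


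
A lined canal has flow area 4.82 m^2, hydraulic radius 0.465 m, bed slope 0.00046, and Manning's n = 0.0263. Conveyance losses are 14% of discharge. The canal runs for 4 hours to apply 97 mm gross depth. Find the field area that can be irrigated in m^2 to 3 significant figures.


Approach: apply Manning's equation with a conveyance and depth budget, Q = (1/n)*A*R^(2/3)*S^(1/2); Q_field = Q*(1-loss); Area = Q_field*t/(d/1000).
Step 1 — canal discharge (Manning's equation):
  Q = (1/0.0263) * 4.82 * 0.465^(2/3) * 0.00046^(1/2) = 2.3592 m^3/s
Step 2 — delivered flow: Q_field = 2.3592*(1 - 14/100) = 2.0289 m^3/s
Step 3 — volume delivered: V = 2.0289 * 4*3600 = 29217 m^3
Step 4 — area served: A = V / (depth/1000) = 29217 / 0.097 = 301000 m^2
Therefore the field area that can be irrigated = 301000 m^2.


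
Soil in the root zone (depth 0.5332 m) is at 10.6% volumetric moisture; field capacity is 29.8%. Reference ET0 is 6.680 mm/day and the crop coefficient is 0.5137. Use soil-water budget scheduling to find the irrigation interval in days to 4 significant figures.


Approach: apply soil-water budget scheduling, SMD = (FC-theta)/100*depth*1000; ETc = ET0*Kc; interval = SMD/ETc.
Step 1 — soil moisture deficit:
  SMD = (29.8 - 10.6)/100 * 0.5332 * 1000 = 102.374 mm
Step 2 — daily crop ET (ETc = ET0*Kc):
  ETc = 6.680 * 0.5137 = 3.43152 mm/day
Step 3 — irrigation interval (SMD/ETc):
  interval = 102.374 / 3.43152 = 29.83 days
Therefore the irrigation interval = 29.83 days.


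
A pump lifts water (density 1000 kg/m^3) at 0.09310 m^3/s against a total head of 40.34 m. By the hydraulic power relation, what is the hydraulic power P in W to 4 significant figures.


Approach: apply the hydraulic power relation, P = rho*g*Q*H.
P = 1000 * 9.81 * 0.09310 * 40.34 = 36840 W
Therefore the hydraulic power P = 36840 W.


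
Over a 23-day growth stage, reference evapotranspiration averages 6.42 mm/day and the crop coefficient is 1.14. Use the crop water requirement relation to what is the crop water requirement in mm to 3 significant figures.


Approach: apply the crop water requirement relation, CWR = ET0 * Kc * days.
CWR = 6.42 * 1.14 * 23 = 168 mm
Therefore the crop water requirement = 168 mm.


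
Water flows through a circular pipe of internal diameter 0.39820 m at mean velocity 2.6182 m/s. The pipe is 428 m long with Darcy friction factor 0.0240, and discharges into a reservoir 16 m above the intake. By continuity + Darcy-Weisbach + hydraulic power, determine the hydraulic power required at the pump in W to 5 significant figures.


Approach: apply continuity + Darcy-Weisbach + hydraulic power, Q = A*v; hf = f*(L/D)*(v^2/(2g)); H = static + hf; P = rho*g*Q*H.
Step 1 — flow rate (continuity, Q = A*v):
  A = pi*(0.39820/2)^2 = 0.1245353 m^2
  Q = 0.1245353 * 2.6182 = 0.3260583 m^3/s
Step 2 — friction head loss (Darcy-Weisbach):
  hf = 0.0240 * (428/0.39820) * (2.6182^2 / (2*9.81))
  hf = 9.012814 m
Step 3 — total head: H = 16 + 9.012814 = 25.01281 m
Step 4 — hydraulic power (P = rho*g*Q*H):
  P = 1000 * 9.81 * 0.3260583 * 25.01281 = 80007 W
Therefore the hydraulic power required at the pump = 80007 W.


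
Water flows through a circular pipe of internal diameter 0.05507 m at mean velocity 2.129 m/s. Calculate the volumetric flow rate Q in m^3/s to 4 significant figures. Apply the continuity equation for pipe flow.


Approach: apply the continuity equation for pipe flow, Q = A * v with A = pi*(D/2)^2.
A = pi*(0.05507/2)^2 = 0.00238188 m^2
Q = 0.00238188 * 2.129 = 0.005071 m^3/s
Therefore the volumetric flow rate Q = 0.005071 m^3/s.


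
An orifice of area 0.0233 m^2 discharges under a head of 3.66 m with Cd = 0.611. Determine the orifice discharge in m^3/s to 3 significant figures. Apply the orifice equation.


Approach: apply the orifice equation, Q = Cd*A*sqrt(2*g*h).
Q = 0.611 * 0.0233 * sqrt(2*9.81*3.66) = 0.121 m^3/s
Therefore the orifice discharge = 0.121 m^3/s.


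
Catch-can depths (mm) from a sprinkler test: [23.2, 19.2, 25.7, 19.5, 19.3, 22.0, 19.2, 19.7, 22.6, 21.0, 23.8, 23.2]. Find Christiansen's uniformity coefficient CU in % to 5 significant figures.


Approach: apply Christiansen's uniformity coefficient, CU = (1 - mean_abs_deviation/mean)*100.
mean = 21.53333 mm
mean |d_i - mean| = 1.883333 mm
CU = (1 - 1.883333/21.53333)*100 = 91.254 %
Therefore Christiansen's uniformity coefficient CU = 91.254 %.


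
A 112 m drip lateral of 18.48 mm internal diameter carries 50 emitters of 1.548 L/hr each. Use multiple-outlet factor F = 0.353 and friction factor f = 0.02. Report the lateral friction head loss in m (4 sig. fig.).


Approach: apply Darcy-Weisbach with the multiple-outlet F-factor, Q = n*q/(3600*1000) m^3/s; v = Q/A; hf = F*f*(L/D)*(v^2/(2g)).
Q = 50*1.548/(3600*1000) = 2.15000e-05 m^3/s
A = pi*(18.48e-3/2)^2 = 2.68222e-04 m^2, so v = Q/A = 0.0801576 m/s
hf = 0.353*0.02*(112/0.01848)*(0.0801576^2/(2*9.81)) = 0.01401 m
Therefore the lateral friction head loss = 0.01401 m.


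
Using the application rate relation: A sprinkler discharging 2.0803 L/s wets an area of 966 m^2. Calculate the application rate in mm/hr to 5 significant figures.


Approach: apply the application rate relation, rate = (Q/A)*3600.
rate = (2.0803 / 966) * 3600 = 7.7527 mm/hr
Therefore the application rate = 7.7527 mm/hr.


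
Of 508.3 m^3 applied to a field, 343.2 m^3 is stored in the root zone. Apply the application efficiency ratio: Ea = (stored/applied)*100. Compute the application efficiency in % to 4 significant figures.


Ea = (343.2/508.3)*100 = 67.52 %
Therefore the application efficiency = 67.52 %.


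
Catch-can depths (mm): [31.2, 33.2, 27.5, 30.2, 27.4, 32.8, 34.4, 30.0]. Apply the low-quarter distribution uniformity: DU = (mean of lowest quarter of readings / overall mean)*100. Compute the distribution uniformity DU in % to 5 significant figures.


sorted lowest 2 of 8: [27.4, 27.5] -> mean = 27.45000 mm
overall mean = 30.83750 mm
DU = (27.45000/30.83750)*100 = 89.015 %
Therefore the distribution uniformity DU = 89.015 %.


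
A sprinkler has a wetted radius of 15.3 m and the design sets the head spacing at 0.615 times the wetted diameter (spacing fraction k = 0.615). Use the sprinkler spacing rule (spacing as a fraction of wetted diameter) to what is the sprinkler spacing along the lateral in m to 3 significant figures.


Approach: apply the sprinkler spacing rule (spacing as a fraction of wetted diameter), S = k*(2*R).
S = 0.615 * (2 * 15.3) = 18.8 m
Therefore the sprinkler spacing along the lateral = 18.8 m.


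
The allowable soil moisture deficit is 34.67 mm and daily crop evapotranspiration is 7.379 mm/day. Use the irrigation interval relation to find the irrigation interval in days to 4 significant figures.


Approach: apply the irrigation interval relation, interval = SMD / ETc.
interval = 34.67 / 7.379 = 4.698 days
Therefore the irrigation interval = 4.698 days.


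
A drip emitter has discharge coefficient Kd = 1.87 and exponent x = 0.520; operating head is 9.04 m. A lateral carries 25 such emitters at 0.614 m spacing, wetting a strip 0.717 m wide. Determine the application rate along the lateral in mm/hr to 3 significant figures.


Approach: apply the emitter equation with a lateral mass balance, q = Kd*h^x; Q = n*q; rate = Q/(n*spacing*width).
Step 1 — single emitter flow (q = Kd*h^x):
  q = 1.87 * 9.04^0.520 = 5.8756 L/hr
Step 2 — total lateral flow: Q = 25 * 5.8756 = 146.89 L/hr
Step 3 — wetted area: A = 25 * 0.614 * 0.717 = 11.006 m^2
Step 4 — application rate: Q/A = 146.89/11.006 = 13.3 mm/hr
Therefore the application rate along the lateral = 13.3 mm/hr.


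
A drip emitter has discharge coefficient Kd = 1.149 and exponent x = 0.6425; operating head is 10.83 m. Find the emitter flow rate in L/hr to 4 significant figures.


Approach: apply the emitter characteristic equation, q = Kd * h^x.
q = 1.149 * 10.83^0.6425 = 5.310 L/hr
Therefore the emitter flow rate = 5.310 L/hr.


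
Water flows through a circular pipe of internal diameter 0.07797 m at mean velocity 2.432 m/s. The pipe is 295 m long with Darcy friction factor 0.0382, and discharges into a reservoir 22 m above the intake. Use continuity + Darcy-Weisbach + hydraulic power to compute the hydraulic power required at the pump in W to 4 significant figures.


Approach: apply continuity + Darcy-Weisbach + hydraulic power, Q = A*v; hf = f*(L/D)*(v^2/(2g)); H = static + hf; P = rho*g*Q*H.
Step 1 — flow rate (continuity, Q = A*v):
  A = pi*(0.07797/2)^2 = 0.00477469 m^2
  Q = 0.00477469 * 2.432 = 0.0116120 m^3/s
Step 2 — friction head loss (Darcy-Weisbach):
  hf = 0.0382 * (295/0.07797) * (2.432^2 / (2*9.81))
  hf = 43.5698 m
Step 3 — total head: H = 22 + 43.5698 = 65.5698 m
Step 4 — hydraulic power (P = rho*g*Q*H):
  P = 1000 * 9.81 * 0.0116120 * 65.5698 = 7469 W
Therefore the hydraulic power required at the pump = 7469 W.


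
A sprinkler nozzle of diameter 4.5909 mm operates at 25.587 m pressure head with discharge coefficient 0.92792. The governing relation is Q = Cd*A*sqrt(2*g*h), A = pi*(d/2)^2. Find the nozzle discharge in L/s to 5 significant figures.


A = pi*(4.5909e-3/2)^2 = 1.655334e-05 m^2
Q = 0.92792 * 1.655334e-05 * sqrt(2*9.81*25.587) * 1000 = 0.34416 L/s
Therefore the nozzle discharge = 0.34416 L/s.


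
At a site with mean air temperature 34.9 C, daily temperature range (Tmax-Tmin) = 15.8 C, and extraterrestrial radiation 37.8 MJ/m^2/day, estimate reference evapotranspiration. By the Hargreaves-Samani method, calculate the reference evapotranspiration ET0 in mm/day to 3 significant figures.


Approach: apply the Hargreaves-Samani method, ET0 = 0.0023*(Tmean+17.8)*sqrt(Tmax-Tmin)*0.408*Ra.
ET0 = 0.0023*(34.9+17.8)*sqrt(15.8)*0.408*37.8 = 7.43 mm/day
Therefore the reference evapotranspiration ET0 = 7.43 mm/day.


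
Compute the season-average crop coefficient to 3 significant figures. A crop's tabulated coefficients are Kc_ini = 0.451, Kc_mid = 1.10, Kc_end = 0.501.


Approach: apply a simple seasonal average, Kc_avg = (Kc_ini + Kc_mid + Kc_end)/3.
Kc_avg = (0.451 + 1.10 + 0.501)/3 = 0.684
Therefore the season-average crop coefficient = 0.684.


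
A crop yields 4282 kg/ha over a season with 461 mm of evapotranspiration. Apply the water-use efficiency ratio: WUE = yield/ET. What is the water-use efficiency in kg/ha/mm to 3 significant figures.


WUE = 4282 / 461 = 9.29 kg/ha/mm
Therefore the water-use efficiency = 9.29 kg/ha/mm.


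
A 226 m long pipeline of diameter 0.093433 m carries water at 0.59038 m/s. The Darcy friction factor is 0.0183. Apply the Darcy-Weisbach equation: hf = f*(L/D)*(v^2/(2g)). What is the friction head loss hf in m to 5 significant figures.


hf = 0.0183 * (226/0.093433) * (0.59038^2 / (2*9.81))
hf = 0.78636 m
Therefore the friction head loss hf = 0.78636 m.


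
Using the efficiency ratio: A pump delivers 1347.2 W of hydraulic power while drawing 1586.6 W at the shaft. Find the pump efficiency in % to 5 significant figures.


Approach: apply the efficiency ratio, eta = (P_out/P_in)*100.
eta = (1347.2 / 1586.6) * 100 = 84.911 %
Therefore the pump efficiency = 84.911 %.


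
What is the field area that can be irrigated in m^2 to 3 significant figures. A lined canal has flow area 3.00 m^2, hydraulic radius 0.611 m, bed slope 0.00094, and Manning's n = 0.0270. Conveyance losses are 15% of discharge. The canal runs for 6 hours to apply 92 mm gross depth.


Approach: apply Manning's equation with a conveyance and depth budget, Q = (1/n)*A*R^(2/3)*S^(1/2); Q_field = Q*(1-loss); Area = Q_field*t/(d/1000).
Step 1 — canal discharge (Manning's equation):
  Q = (1/0.0270) * 3.00 * 0.611^(2/3) * 0.00094^(1/2) = 2.4529 m^3/s
Step 2 — delivered flow: Q_field = 2.4529*(1 - 15/100) = 2.0850 m^3/s
Step 3 — volume delivered: V = 2.0850 * 6*3600 = 45035 m^3
Step 4 — area served: A = V / (depth/1000) = 45035 / 0.092 = 490000 m^2
Therefore the field area that can be irrigated = 490000 m^2.


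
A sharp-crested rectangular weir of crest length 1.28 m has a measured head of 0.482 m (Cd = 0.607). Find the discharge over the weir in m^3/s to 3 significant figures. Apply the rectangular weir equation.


Approach: apply the rectangular weir equation, Q = (2/3)*Cd*L*sqrt(2g)*H^1.5.
Q = (2/3)*0.607*1.28*sqrt(2*9.81)*0.482^1.5 = 0.768 m^3/s
Therefore the discharge over the weir = 0.768 m^3/s.


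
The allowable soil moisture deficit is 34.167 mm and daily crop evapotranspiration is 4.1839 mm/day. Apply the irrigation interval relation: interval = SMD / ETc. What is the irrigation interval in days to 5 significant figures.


interval = 34.167 / 4.1839 = 8.1663 days
Therefore the irrigation interval = 8.1663 days.


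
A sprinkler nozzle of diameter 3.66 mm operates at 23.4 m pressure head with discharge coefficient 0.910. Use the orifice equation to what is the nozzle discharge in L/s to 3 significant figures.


Approach: apply the orifice equation, Q = Cd*A*sqrt(2*g*h), A = pi*(d/2)^2.
A = pi*(3.66e-3/2)^2 = 1.0521e-05 m^2
Q = 0.910 * 1.0521e-05 * sqrt(2*9.81*23.4) * 1000 = 0.205 L/s
Therefore the nozzle discharge = 0.205 L/s.


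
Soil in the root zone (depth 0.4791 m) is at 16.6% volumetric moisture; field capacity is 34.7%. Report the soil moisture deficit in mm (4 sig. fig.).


Approach: apply the soil moisture deficit relation, SMD = (FC - theta)/100 * depth * 1000.
SMD = (34.7 - 16.6)/100 * 0.4791 * 1000 = 86.72 mm
Therefore the soil moisture deficit = 86.72 mm.


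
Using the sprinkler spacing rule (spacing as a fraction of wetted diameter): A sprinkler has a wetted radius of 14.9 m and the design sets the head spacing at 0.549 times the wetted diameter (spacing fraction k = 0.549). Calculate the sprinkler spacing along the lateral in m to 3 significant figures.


Approach: apply the sprinkler spacing rule (spacing as a fraction of wetted diameter), S = k*(2*R).
S = 0.549 * (2 * 14.9) = 16.4 m
Therefore the sprinkler spacing along the lateral = 16.4 m.


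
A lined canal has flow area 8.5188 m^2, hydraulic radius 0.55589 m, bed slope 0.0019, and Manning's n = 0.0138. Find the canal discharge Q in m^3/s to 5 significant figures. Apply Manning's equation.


Approach: apply Manning's equation, Q = (1/n)*A*R^(2/3)*S^(1/2).
Q = (1/0.0138) * 8.5188 * 0.55589^(2/3) * 0.0019^(1/2) = 18.192 m^3/s
Therefore the canal discharge Q = 18.192 m^3/s.


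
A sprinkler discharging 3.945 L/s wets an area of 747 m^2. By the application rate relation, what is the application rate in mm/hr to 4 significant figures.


Approach: apply the application rate relation, rate = (Q/A)*3600.
rate = (3.945 / 747) * 3600 = 19.01 mm/hr
Therefore the application rate = 19.01 mm/hr.


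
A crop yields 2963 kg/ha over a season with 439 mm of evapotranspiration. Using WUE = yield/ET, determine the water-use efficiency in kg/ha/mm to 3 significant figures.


WUE = 2963 / 439 = 6.75 kg/ha/mm
Therefore the water-use efficiency = 6.75 kg/ha/mm.


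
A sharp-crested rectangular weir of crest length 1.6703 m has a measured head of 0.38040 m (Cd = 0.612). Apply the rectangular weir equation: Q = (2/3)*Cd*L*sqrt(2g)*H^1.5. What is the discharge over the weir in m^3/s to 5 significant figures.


Q = (2/3)*0.612*1.6703*sqrt(2*9.81)*0.38040^1.5 = 0.70821 m^3/s
Therefore the discharge over the weir = 0.70821 m^3/s.


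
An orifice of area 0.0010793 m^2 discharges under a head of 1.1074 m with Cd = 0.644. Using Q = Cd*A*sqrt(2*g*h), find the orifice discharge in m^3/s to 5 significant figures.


Q = 0.644 * 0.0010793 * sqrt(2*9.81*1.1074) = 0.0032399 m^3/s
Therefore the orifice discharge = 0.0032399 m^3/s.


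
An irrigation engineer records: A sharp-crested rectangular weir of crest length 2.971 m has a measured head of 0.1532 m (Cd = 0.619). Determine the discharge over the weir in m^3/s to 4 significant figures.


Approach: apply the rectangular weir equation, Q = (2/3)*Cd*L*sqrt(2g)*H^1.5.
Q = (2/3)*0.619*2.971*sqrt(2*9.81)*0.1532^1.5 = 0.3256 m^3/s
Therefore the discharge over the weir = 0.3256 m^3/s.


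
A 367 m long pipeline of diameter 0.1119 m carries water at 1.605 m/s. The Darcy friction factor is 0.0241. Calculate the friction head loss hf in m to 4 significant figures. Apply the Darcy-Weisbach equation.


Approach: apply the Darcy-Weisbach equation, hf = f*(L/D)*(v^2/(2g)).
hf = 0.0241 * (367/0.1119) * (1.605^2 / (2*9.81))
hf = 10.38 m
Therefore the friction head loss hf = 10.38 m.


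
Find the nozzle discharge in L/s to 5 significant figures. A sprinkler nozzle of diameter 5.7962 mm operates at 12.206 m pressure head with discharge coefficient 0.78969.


Approach: apply the orifice equation, Q = Cd*A*sqrt(2*g*h), A = pi*(d/2)^2.
A = pi*(5.7962e-3/2)^2 = 2.638619e-05 m^2
Q = 0.78969 * 2.638619e-05 * sqrt(2*9.81*12.206) * 1000 = 0.32246 L/s
Therefore the nozzle discharge = 0.32246 L/s.


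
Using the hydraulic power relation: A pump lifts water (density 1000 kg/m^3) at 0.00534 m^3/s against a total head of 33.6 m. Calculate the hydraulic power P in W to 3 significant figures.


Approach: apply the hydraulic power relation, P = rho*g*Q*H.
P = 1000 * 9.81 * 0.00534 * 33.6 = 1760 W
Therefore the hydraulic power P = 1760 W.


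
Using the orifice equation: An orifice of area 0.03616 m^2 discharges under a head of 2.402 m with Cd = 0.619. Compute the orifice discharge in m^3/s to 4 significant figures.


Approach: apply the orifice equation, Q = Cd*A*sqrt(2*g*h).
Q = 0.619 * 0.03616 * sqrt(2*9.81*2.402) = 0.1537 m^3/s
Therefore the orifice discharge = 0.1537 m^3/s.


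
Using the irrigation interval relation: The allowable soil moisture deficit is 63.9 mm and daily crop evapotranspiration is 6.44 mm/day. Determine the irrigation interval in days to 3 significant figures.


Approach: apply the irrigation interval relation, interval = SMD / ETc.
interval = 63.9 / 6.44 = 9.92 days
Therefore the irrigation interval = 9.92 days.


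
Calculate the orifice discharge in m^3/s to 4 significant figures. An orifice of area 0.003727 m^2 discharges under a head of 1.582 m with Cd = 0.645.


Approach: apply the orifice equation, Q = Cd*A*sqrt(2*g*h).
Q = 0.645 * 0.003727 * sqrt(2*9.81*1.582) = 0.01339 m^3/s
Therefore the orifice discharge = 0.01339 m^3/s.


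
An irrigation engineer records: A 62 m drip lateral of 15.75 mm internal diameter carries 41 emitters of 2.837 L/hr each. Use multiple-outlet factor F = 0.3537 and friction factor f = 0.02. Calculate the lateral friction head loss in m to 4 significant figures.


Approach: apply Darcy-Weisbach with the multiple-outlet F-factor, Q = n*q/(3600*1000) m^3/s; v = Q/A; hf = F*f*(L/D)*(v^2/(2g)).
Q = 41*2.837/(3600*1000) = 3.23103e-05 m^3/s
A = pi*(15.75e-3/2)^2 = 1.94828e-04 m^2, so v = Q/A = 0.165840 m/s
hf = 0.3537*0.02*(62/0.01575)*(0.165840^2/(2*9.81)) = 0.03904 m
Therefore the lateral friction head loss = 0.03904 m.


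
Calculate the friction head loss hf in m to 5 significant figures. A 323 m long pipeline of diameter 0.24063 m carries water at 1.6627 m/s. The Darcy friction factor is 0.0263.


Approach: apply the Darcy-Weisbach equation, hf = f*(L/D)*(v^2/(2g)).
hf = 0.0263 * (323/0.24063) * (1.6627^2 / (2*9.81))
hf = 4.9744 m
Therefore the friction head loss hf = 4.9744 m.


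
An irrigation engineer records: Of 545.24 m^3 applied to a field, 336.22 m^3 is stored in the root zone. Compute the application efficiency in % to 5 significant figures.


Approach: apply the application efficiency ratio, Ea = (stored/applied)*100.
Ea = (336.22/545.24)*100 = 61.665 %
Therefore the application efficiency = 61.665 %.


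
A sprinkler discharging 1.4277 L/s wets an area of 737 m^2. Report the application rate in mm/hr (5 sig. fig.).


Approach: apply the application rate relation, rate = (Q/A)*3600.
rate = (1.4277 / 737) * 3600 = 6.9738 mm/hr
Therefore the application rate = 6.9738 mm/hr.


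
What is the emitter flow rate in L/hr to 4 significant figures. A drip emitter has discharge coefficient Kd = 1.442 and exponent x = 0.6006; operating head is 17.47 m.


Approach: apply the emitter characteristic equation, q = Kd * h^x.
q = 1.442 * 17.47^0.6006 = 8.037 L/hr
Therefore the emitter flow rate = 8.037 L/hr.


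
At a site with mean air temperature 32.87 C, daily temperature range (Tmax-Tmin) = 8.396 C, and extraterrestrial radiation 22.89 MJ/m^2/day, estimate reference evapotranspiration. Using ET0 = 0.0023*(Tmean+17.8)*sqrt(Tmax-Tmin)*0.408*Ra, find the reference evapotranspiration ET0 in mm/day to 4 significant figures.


ET0 = 0.0023*(32.87+17.8)*sqrt(8.396)*0.408*22.89 = 3.154 mm/day
Therefore the reference evapotranspiration ET0 = 3.154 mm/day.


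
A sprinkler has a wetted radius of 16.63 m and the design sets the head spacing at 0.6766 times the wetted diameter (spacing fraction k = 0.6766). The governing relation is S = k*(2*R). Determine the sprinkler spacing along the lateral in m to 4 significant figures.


S = 0.6766 * (2 * 16.63) = 22.50 m
Therefore the sprinkler spacing along the lateral = 22.50 m.


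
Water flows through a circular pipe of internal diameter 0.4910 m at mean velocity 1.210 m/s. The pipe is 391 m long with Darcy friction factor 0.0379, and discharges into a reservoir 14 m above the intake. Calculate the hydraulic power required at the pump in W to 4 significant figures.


Approach: apply continuity + Darcy-Weisbach + hydraulic power, Q = A*v; hf = f*(L/D)*(v^2/(2g)); H = static + hf; P = rho*g*Q*H.
Step 1 — flow rate (continuity, Q = A*v):
  A = pi*(0.4910/2)^2 = 0.189345 m^2
  Q = 0.189345 * 1.210 = 0.229107 m^3/s
Step 2 — friction head loss (Darcy-Weisbach):
  hf = 0.0379 * (391/0.4910) * (1.210^2 / (2*9.81))
  hf = 2.25220 m
Step 3 — total head: H = 14 + 2.25220 = 16.2522 m
Step 4 — hydraulic power (P = rho*g*Q*H):
  P = 1000 * 9.81 * 0.229107 * 16.2522 = 36530 W
Therefore the hydraulic power required at the pump = 36530 W.


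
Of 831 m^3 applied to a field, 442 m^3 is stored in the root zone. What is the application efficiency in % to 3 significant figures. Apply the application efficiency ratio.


Approach: apply the application efficiency ratio, Ea = (stored/applied)*100.
Ea = (442/831)*100 = 53.2 %
Therefore the application efficiency = 53.2 %.


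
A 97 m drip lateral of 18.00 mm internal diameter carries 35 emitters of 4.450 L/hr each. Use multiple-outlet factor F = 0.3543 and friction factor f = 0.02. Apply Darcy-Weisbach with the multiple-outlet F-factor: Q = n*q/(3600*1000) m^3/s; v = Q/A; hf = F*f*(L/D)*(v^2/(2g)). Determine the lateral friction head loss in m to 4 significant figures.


Q = 35*4.450/(3600*1000) = 4.32639e-05 m^3/s
A = pi*(18.00e-3/2)^2 = 2.54469e-04 m^2, so v = Q/A = 0.170016 m/s
hf = 0.3543*0.02*(97/0.01800)*(0.170016^2/(2*9.81)) = 0.05626 m
Therefore the lateral friction head loss = 0.05626 m.


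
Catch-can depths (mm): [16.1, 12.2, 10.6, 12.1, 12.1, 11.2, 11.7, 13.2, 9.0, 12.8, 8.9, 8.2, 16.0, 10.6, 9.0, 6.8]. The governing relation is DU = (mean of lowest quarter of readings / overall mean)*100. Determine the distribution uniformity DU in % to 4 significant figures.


sorted lowest 4 of 16: [6.8, 8.2, 8.9, 9.0] -> mean = 8.22500 mm
overall mean = 11.2812 mm
DU = (8.22500/11.2812)*100 = 72.91 %
Therefore the distribution uniformity DU = 72.91 %.


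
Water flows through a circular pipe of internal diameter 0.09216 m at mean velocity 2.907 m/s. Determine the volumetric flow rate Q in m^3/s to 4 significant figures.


Approach: apply the continuity equation for pipe flow, Q = A * v with A = pi*(D/2)^2.
A = pi*(0.09216/2)^2 = 0.00667075 m^2
Q = 0.00667075 * 2.907 = 0.01939 m^3/s
Therefore the volumetric flow rate Q = 0.01939 m^3/s.


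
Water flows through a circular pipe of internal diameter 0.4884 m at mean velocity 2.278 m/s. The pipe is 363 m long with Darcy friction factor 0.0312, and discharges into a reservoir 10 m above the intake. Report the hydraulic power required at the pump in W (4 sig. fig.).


Approach: apply continuity + Darcy-Weisbach + hydraulic power, Q = A*v; hf = f*(L/D)*(v^2/(2g)); H = static + hf; P = rho*g*Q*H.
Step 1 — flow rate (continuity, Q = A*v):
  A = pi*(0.4884/2)^2 = 0.187345 m^2
  Q = 0.187345 * 2.278 = 0.426771 m^3/s
Step 2 — friction head loss (Darcy-Weisbach):
  hf = 0.0312 * (363/0.4884) * (2.278^2 / (2*9.81))
  hf = 6.13330 m
Step 3 — total head: H = 10 + 6.13330 = 16.1333 m
Step 4 — hydraulic power (P = rho*g*Q*H):
  P = 1000 * 9.81 * 0.426771 * 16.1333 = 67540 W
Therefore the hydraulic power required at the pump = 67540 W.


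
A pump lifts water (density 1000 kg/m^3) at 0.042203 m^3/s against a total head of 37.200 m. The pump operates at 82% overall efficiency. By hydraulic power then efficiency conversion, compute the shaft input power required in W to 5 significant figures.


Approach: apply hydraulic power then efficiency conversion, P = rho*g*Q*H; P_in = P/eta.
Step 1 — hydraulic power (P = rho*g*Q*H):
  P = 1000 * 9.81 * 0.042203 * 37.200 = 15401.23 W
Step 2 — input power: P_in = P/eta = 15401.23 / 0.82 = 18782 W
Therefore the shaft input power required = 18782 W.


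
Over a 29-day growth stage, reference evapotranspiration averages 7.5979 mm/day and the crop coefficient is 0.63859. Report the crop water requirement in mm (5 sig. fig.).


Approach: apply the crop water requirement relation, CWR = ET0 * Kc * days.
CWR = 7.5979 * 0.63859 * 29 = 140.71 mm
Therefore the crop water requirement = 140.71 mm.
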